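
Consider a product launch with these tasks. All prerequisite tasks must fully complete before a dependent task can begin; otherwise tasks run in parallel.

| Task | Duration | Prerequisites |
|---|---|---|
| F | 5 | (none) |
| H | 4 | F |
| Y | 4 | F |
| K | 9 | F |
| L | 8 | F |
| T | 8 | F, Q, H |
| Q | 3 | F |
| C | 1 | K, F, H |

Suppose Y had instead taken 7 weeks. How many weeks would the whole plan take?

The binding path is F→H→T = 5+4+8 = 17; finish at 17 weeks.
Y is off the critical path — its longest chain is 9 weeks, giving 8 of slack.
That remains the longest chain; total 17 weeks.

17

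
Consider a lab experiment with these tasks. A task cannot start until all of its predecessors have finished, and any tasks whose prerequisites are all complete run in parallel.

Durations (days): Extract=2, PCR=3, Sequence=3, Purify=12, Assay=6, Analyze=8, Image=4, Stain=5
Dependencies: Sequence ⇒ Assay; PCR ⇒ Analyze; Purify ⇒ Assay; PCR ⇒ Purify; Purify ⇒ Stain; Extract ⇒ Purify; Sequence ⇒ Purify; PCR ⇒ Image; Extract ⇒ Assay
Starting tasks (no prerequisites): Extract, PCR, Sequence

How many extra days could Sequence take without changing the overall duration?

Critical path: PCR→Purify→Assay = 3+12+6 = 21, so the finish is 21 days.
Longest path through Sequence: 21 days (earliest finish 3, latest finish 3).
So Sequence can slip 3 − 3 = 0 days.

0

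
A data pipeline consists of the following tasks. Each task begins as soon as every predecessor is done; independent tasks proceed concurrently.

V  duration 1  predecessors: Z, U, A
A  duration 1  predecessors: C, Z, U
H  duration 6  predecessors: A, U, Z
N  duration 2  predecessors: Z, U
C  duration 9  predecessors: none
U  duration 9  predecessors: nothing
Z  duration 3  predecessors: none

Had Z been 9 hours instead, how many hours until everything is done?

16

As given, the longest chain is C→A→H = 9+1+6 = 16, so the finish is 16 hours.
Z is off the critical path — its longest chain is 10 hours, giving 6 of slack.
New critical path: Z→A→H = 9+1+6 = 16 ⇒ 16 hours.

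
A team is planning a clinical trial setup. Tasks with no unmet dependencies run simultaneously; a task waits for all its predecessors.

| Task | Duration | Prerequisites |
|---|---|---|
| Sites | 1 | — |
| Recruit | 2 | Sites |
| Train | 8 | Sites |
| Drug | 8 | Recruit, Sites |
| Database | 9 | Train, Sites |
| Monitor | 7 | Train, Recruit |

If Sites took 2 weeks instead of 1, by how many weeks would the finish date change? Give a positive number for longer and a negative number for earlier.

1

Baseline: Sites→Train→Database = 1+8+9 = 18 → 18 weeks.
Sites is on the critical path; changing it to 2 makes that path 19 weeks.
That remains the longest chain; total 19 weeks.
Change in finish: 19 − 18 = +1 weeks.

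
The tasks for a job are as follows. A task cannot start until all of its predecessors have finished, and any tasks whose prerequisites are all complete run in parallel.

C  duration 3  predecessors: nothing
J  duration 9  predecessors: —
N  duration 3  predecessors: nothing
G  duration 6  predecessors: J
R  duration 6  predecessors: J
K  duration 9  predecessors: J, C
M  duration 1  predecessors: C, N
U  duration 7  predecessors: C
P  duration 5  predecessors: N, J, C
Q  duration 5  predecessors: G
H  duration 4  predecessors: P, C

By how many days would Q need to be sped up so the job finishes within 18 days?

2

Current finish: 20 days; target: 18.
Q is on every critical path, so each day cut from Q cuts the finish by one (this holds down to a finish of 18).
Need 20 − 18 = 2 days off Q → Q becomes 3 days, finish becomes 18.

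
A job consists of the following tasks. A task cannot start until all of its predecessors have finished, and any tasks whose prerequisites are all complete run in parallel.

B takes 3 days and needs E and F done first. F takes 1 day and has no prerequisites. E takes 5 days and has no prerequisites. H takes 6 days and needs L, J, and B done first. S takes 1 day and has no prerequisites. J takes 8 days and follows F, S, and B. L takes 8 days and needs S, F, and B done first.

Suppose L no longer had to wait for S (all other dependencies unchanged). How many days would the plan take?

22

With the dependency in place, E→B→L→H = 5+3+8+6 = 22 sets the finish at 22 days.
Dropping S→L doesn't change L's earliest start (8); another predecessor still binds.
After: E→B→L→H = 5+3+8+6 = 22 → 22 days.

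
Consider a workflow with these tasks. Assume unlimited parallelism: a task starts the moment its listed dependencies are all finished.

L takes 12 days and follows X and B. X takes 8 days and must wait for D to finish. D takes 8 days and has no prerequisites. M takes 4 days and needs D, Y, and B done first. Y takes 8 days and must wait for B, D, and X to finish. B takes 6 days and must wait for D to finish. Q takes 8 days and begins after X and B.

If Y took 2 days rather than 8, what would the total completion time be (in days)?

28

Baseline: D→X→Y→M = 8+8+8+4 = 28 → 28 days.
Y is on the critical path; changing it to 2 makes that path 22 days.
Now D→X→L = 8+8+12 = 28 is longest, so the finish becomes 28 days.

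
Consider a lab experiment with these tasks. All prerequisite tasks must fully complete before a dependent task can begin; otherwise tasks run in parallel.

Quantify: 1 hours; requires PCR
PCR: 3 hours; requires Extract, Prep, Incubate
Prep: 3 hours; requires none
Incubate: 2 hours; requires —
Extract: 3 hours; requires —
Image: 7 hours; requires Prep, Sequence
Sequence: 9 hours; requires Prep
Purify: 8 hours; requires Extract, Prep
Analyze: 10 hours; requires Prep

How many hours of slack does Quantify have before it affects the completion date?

The longest chain is Prep→Sequence→Image = 3+9+7 = 19; overall finish 19 hours.
Longest path through Quantify: 7 hours (earliest finish 7, latest finish 19).
So Quantify can slip 19 − 7 = 12 hours.

12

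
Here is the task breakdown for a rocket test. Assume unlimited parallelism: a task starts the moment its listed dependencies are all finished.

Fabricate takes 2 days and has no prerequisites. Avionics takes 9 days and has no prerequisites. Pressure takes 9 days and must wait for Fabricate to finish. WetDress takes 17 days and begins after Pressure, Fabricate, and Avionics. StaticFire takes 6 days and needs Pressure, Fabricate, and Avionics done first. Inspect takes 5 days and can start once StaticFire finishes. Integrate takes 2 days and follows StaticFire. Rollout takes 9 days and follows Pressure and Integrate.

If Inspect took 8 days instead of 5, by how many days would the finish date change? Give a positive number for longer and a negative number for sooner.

Critical path before the change: Fabricate→Pressure→WetDress = 2+9+17 = 28 giving 28 days.
The longest path through Inspect is only 22 days, so Inspect has float 6.
No other chain overtakes it, so the finish is 28 days.
Change in finish: 28 − 28 = +0 days.

0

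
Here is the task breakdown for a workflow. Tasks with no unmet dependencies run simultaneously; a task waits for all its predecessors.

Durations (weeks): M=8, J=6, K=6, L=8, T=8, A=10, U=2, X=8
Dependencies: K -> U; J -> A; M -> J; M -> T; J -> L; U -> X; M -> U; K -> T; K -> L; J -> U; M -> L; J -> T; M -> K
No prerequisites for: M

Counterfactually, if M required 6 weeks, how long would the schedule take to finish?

22

Critical path before the change: M→J→A = 8+6+10 = 24 giving 24 weeks.
M is on the critical path; changing it to 6 makes that path 22 weeks.
That remains the longest chain; total 22 weeks.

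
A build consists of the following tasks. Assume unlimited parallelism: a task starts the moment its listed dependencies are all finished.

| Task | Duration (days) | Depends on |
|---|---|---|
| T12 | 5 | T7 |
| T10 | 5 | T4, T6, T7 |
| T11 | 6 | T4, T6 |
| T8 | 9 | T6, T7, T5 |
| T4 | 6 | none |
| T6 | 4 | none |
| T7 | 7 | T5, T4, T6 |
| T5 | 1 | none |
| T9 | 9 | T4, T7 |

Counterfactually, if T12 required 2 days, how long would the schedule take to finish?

Critical path before the change: T4→T7→T8 = 6+7+9 = 22 giving 22 days.
The longest path through T12 is only 18 days, so T12 has float 4.
No other chain overtakes it, so the finish is 22 days.

22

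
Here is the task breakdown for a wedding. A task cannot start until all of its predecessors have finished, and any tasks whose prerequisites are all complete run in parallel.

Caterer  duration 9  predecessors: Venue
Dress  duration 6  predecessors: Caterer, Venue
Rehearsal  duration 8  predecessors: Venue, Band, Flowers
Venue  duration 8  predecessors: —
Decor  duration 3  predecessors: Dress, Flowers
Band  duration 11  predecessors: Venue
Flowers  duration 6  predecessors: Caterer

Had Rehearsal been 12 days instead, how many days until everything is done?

35

Actual critical path: Venue→Caterer→Flowers→Rehearsal = 8+9+6+8 = 31 ⇒ 31 days.
Rehearsal is on the critical path; changing it to 12 makes that path 35 days.
The critical path is still Venue→Caterer→Flowers→Rehearsal; finish is now 35 days.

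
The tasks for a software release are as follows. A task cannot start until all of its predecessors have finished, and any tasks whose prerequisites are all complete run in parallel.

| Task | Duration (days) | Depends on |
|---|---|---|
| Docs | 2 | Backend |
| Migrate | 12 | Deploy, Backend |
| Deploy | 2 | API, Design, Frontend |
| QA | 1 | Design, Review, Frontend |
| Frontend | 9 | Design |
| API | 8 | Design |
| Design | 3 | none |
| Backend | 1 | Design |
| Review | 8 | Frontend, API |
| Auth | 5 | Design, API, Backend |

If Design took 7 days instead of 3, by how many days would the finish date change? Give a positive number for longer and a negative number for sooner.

Baseline: Design→Frontend→Deploy→Migrate = 3+9+2+12 = 26 → 26 days.
Since Design is critical, the +4 change carries straight to that chain (now 30 days).
That remains the longest chain; total 30 days.
Change in finish: 30 − 26 = +4 days.

4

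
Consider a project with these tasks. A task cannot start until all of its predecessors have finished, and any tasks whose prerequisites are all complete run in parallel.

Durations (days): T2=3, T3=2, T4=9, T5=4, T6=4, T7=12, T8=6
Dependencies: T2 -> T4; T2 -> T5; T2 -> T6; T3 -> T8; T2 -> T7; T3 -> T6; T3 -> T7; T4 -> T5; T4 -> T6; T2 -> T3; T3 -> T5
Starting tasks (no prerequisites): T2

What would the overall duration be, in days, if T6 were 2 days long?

Critical path before the change: T2→T3→T7 = 3+2+12 = 17 giving 17 days.
T6 is off the critical path — its longest chain is 16 days, giving 1 of slack.
The critical path is still T2→T3→T7; finish is now 17 days.

17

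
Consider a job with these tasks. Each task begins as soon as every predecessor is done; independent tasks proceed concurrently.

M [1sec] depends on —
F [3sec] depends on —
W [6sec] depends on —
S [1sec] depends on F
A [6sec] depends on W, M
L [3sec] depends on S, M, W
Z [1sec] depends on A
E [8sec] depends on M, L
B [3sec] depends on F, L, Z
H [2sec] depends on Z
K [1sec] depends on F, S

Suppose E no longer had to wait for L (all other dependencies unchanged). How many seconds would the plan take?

Original critical path: W→L→E = 6+3+8 = 17 ⇒ 17 seconds.
Without L→E, E's earliest start moves from 9 to 1.
New critical path: W→A→Z→B = 6+6+1+3 = 16 ⇒ 16 seconds.

16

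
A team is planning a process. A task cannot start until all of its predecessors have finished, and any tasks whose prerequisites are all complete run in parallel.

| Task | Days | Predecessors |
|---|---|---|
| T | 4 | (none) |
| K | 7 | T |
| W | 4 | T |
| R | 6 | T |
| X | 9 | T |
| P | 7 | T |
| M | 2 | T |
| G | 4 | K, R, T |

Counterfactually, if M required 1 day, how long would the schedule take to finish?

Baseline: T→K→G = 4+7+4 = 15 → 15 days.
M has 9 days of float (longest path through it is 6).
That remains the longest chain; total 15 days.

15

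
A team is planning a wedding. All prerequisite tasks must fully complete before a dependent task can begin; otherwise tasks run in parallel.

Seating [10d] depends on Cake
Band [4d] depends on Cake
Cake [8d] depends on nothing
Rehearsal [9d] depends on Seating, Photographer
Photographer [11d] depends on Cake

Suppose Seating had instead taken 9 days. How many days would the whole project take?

28

Baseline: Cake→Photographer→Rehearsal = 8+11+9 = 28 → 28 days.
The longest path through Seating is only 27 days, so Seating has float 1.
That remains the longest chain; total 28 days.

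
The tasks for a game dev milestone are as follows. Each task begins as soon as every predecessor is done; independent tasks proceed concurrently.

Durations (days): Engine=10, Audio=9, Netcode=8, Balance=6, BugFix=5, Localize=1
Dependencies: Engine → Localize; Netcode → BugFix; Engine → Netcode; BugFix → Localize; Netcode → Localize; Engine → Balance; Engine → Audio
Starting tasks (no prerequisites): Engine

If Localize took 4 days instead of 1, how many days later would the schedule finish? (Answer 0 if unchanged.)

3

The binding path is Engine→Netcode→BugFix→Localize = 10+8+5+1 = 24; finish at 24 days.
Since Localize is critical, the +3 change carries straight to that chain (now 27 days).
No other chain overtakes it, so the finish is 27 days.
Change in finish: 27 − 24 = +3 days.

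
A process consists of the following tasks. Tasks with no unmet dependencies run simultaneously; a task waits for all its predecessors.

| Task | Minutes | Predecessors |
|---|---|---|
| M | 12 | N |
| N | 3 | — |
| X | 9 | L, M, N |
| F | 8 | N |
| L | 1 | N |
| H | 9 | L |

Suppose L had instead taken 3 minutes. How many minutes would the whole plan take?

24

Actual critical path: N→M→X = 3+12+9 = 24 ⇒ 24 minutes.
L has 11 minutes of float (longest path through it is 13).
The critical path is still N→M→X; finish is now 24 minutes.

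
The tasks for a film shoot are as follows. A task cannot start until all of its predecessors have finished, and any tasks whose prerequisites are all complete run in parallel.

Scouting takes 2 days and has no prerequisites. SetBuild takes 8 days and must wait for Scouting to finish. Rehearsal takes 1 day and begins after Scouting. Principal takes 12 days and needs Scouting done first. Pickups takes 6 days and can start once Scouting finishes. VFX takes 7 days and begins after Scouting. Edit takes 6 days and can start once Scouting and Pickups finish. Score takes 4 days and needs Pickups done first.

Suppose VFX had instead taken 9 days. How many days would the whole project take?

14

Actual critical path: Scouting→Principal = 2+12 = 14 ⇒ 14 days.
The longest path through VFX is only 9 days, so VFX has float 5.
That remains the longest chain; total 14 days.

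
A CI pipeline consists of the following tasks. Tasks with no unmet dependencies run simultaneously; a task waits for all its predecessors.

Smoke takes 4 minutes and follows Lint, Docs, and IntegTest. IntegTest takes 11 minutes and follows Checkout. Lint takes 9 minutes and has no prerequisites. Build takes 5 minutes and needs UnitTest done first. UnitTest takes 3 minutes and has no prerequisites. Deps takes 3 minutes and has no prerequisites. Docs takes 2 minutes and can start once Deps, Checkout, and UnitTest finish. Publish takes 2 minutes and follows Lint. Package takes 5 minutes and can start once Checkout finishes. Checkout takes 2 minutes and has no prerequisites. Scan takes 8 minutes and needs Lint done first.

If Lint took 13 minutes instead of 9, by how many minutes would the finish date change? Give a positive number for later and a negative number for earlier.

As given, the longest chain is Lint→Scan = 9+8 = 17, so the finish is 17 minutes.
Since Lint is critical, the +4 change carries straight to that chain (now 21 minutes).
No other chain overtakes it, so the finish is 21 minutes.
Change in finish: 21 − 17 = +4 minutes.

4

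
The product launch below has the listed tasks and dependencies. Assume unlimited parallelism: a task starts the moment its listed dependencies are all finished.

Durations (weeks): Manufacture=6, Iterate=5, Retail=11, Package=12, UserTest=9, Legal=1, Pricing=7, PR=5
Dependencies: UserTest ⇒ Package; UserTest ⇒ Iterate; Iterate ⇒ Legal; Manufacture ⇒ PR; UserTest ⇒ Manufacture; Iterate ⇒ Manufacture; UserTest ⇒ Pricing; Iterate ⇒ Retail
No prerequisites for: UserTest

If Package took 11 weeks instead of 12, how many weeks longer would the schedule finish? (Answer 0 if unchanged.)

As given, the longest chain is UserTest→Iterate→Manufacture→PR = 9+5+6+5 = 25, so the finish is 25 weeks.
Package is off the critical path — its longest chain is 21 weeks, giving 4 of slack.
The critical path is still UserTest→Iterate→Manufacture→PR; finish is now 25 weeks.
Change in finish: 25 − 25 = +0 weeks.

0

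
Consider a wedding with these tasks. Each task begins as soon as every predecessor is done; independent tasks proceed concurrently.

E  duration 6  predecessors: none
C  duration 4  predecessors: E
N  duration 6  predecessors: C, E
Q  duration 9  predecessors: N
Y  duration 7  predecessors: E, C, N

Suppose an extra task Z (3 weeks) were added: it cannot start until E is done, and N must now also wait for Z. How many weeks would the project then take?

25

Originally the project takes 25 weeks.
With Z inserted, N now waits for max(C, E, Z).
New critical path: E→C→N→Q = 6+4+6+9 = 25 ⇒ 25 weeks.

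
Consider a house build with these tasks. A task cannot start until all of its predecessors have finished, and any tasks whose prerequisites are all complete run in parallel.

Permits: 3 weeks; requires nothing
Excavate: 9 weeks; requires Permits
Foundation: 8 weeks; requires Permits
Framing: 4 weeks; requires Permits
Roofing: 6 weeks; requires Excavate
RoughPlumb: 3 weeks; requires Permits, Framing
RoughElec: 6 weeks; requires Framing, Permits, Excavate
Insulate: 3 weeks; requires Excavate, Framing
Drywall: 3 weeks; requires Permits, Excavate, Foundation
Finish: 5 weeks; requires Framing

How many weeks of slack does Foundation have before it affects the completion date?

4

Permits→Excavate→Roofing = 3+9+6 = 18 sets the makespan at 18 weeks.
Longest path through Foundation: 14 weeks (earliest finish 11, latest finish 15).
So Foundation can slip 15 − 11 = 4 weeks.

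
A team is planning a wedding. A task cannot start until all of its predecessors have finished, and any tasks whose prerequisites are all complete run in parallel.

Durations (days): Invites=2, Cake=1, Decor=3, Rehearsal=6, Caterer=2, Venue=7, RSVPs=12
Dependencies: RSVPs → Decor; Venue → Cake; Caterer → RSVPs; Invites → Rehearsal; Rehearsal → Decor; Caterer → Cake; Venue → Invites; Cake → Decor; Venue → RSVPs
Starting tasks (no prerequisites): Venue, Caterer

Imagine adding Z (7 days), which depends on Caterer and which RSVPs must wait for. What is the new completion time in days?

Originally the plan takes 22 days.
With Z inserted, RSVPs now waits for max(Venue, Caterer, Z).
New critical path: Caterer→Z→RSVPs→Decor = 2+7+12+3 = 24 ⇒ 24 days.

24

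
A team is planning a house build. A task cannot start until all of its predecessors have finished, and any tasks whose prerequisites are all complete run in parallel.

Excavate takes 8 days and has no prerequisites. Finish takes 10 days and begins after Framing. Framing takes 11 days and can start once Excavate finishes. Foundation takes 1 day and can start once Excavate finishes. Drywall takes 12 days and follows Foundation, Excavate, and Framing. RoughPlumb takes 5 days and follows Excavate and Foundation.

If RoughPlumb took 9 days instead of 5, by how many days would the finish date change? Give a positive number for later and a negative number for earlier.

Critical path before the change: Excavate→Framing→Drywall = 8+11+12 = 31 giving 31 days.
The longest path through RoughPlumb is only 14 days, so RoughPlumb has float 17.
That remains the longest chain; total 31 days.
Change in finish: 31 − 31 = +0 days.

0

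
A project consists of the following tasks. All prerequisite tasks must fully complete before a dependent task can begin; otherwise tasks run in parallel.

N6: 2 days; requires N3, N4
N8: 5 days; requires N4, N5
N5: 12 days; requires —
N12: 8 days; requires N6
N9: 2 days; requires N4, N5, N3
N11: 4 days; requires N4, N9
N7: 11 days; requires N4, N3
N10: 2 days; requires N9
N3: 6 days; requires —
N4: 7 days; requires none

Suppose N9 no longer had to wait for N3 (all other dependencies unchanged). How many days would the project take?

Before: longest chain N4→N7 = 7+11 = 18, finish 18.
Dropping N3→N9 doesn't change N9's earliest start (12); another predecessor still binds.
After: N4→N7 = 7+11 = 18 → 18 days.

18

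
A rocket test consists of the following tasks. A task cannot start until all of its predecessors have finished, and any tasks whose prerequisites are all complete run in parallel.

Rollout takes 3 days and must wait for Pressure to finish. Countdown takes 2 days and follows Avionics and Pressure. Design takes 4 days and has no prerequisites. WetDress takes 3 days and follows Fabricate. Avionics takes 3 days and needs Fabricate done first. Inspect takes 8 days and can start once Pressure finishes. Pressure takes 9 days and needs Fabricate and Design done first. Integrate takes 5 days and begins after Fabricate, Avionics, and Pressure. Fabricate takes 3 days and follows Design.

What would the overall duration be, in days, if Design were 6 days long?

26

The binding path is Design→Fabricate→Pressure→Inspect = 4+3+9+8 = 24; finish at 24 days.
Since Design is critical, the +2 change carries straight to that chain (now 26 days).
No other chain overtakes it, so the finish is 26 days.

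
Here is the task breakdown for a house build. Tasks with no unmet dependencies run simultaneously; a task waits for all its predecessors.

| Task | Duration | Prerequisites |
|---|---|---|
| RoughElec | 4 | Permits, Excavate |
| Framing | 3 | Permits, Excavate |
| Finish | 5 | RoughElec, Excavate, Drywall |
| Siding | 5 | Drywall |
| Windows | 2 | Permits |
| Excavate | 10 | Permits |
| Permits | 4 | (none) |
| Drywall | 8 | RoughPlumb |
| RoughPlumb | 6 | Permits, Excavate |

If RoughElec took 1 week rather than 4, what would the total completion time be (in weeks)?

33

As given, the longest chain is Permits→Excavate→RoughPlumb→Drywall→Siding = 4+10+6+8+5 = 33, so the finish is 33 weeks.
RoughElec is off the critical path — its longest chain is 23 weeks, giving 10 of slack.
No other chain overtakes it, so the finish is 33 weeks.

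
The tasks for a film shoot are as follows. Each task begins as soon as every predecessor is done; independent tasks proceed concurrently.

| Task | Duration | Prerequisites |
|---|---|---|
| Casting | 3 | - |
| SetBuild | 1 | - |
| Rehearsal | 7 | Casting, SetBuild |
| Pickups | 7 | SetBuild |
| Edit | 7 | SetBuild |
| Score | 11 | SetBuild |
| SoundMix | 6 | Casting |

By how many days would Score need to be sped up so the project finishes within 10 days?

2

Current finish: 12 days; target: 10.
Score is on every critical path, so each day cut from Score cuts the finish by one (this holds down to a finish of 10).
Need 12 − 10 = 2 days off Score → Score becomes 9 days, finish becomes 10.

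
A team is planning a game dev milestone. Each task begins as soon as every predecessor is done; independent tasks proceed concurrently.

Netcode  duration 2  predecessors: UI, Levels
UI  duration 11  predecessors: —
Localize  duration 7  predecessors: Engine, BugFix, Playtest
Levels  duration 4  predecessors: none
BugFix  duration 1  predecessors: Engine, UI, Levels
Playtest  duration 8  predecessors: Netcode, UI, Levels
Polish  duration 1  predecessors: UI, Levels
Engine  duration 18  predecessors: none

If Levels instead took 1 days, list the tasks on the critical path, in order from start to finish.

Actual critical path: UI→Netcode→Playtest→Localize = 11+2+8+7 = 28 ⇒ 28 days.
Levels has 7 days of float (longest path through it is 21).
The critical path is still UI→Netcode→Playtest→Localize; finish is now 28 days.

UI, Netcode, Playtest, Localize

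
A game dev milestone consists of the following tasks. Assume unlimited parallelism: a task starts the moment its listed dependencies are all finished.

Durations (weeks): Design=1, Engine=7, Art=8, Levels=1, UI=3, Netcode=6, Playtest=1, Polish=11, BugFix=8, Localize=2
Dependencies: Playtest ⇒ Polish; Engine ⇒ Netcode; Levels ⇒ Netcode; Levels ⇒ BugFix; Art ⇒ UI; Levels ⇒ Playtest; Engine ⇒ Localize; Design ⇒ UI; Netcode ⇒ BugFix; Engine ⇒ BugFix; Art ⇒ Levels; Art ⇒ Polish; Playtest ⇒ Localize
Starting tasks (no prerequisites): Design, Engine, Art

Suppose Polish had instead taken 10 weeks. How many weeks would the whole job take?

23

Critical path before the change: Art→Levels→Netcode→BugFix = 8+1+6+8 = 23 giving 23 weeks.
The longest path through Polish is only 21 weeks, so Polish has float 2.
No other chain overtakes it, so the finish is 23 weeks.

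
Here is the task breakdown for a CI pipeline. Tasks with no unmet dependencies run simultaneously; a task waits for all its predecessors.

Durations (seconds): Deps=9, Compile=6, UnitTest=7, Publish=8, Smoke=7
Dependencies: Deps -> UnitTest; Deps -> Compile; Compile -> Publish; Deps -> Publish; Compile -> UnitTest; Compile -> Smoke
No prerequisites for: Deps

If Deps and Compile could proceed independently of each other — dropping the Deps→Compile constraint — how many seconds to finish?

17

With the dependency in place, Deps→Compile→Publish = 9+6+8 = 23 sets the finish at 23 seconds.
Without Deps→Compile, Compile's earliest start moves from 9 to 0.
The longest chain is now Deps→Publish = 9+8 = 17, so the job takes 17 seconds.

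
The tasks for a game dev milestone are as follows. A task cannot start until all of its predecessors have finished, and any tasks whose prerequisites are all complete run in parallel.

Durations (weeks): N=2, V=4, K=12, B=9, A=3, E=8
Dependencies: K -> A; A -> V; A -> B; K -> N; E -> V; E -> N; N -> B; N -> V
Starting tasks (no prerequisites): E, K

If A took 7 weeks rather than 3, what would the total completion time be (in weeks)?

28

Actual critical path: K→A→B = 12+3+9 = 24 ⇒ 24 weeks.
A lies on that path, so at 7 weeks the path becomes 28 weeks.
That remains the longest chain; total 28 weeks.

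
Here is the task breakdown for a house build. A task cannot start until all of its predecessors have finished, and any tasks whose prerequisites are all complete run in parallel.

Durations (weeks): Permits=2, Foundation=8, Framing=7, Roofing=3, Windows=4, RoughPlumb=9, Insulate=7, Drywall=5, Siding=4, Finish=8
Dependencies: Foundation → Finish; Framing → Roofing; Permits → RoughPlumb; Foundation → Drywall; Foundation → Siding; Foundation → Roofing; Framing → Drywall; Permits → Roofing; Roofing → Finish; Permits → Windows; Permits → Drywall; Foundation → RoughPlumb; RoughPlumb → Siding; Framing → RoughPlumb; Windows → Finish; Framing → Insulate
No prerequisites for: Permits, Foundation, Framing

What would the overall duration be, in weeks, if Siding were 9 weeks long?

The binding path is Foundation→RoughPlumb→Siding = 8+9+4 = 21; finish at 21 weeks.
Since Siding is critical, the +5 change carries straight to that chain (now 26 weeks).
No other chain overtakes it, so the finish is 26 weeks.

26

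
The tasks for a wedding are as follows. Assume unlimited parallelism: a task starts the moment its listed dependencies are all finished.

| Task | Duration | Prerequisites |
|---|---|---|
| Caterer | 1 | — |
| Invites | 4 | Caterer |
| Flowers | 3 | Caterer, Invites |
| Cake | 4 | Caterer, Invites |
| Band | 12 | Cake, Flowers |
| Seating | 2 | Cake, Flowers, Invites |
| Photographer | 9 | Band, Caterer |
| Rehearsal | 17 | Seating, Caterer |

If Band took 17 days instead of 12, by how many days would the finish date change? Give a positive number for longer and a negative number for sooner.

Baseline: Caterer→Invites→Cake→Band→Photographer = 1+4+4+12+9 = 30 → 30 days.
Band lies on that path, so at 17 days the path becomes 35 days.
The critical path is still Caterer→Invites→Cake→Band→Photographer; finish is now 35 days.
Change in finish: 35 − 30 = +5 days.

5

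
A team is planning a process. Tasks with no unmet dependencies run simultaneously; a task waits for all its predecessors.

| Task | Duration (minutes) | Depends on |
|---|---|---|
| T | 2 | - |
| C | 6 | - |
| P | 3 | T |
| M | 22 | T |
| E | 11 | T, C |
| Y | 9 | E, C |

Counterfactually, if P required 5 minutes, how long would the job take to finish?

The binding path is C→E→Y = 6+11+9 = 26; finish at 26 minutes.
P is off the critical path — its longest chain is 5 minutes, giving 21 of slack.
The critical path is still C→E→Y; finish is now 26 minutes.

26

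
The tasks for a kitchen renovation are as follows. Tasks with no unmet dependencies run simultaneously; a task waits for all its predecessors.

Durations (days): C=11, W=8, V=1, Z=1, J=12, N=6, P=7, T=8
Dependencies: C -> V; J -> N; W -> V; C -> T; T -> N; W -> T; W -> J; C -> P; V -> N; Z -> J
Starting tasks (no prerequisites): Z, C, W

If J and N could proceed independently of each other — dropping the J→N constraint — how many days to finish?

25

Before: longest chain W→J→N = 8+12+6 = 26, finish 26.
Without J→N, N's earliest start moves from 20 to 19.
After: C→T→N = 11+8+6 = 25 → 25 days.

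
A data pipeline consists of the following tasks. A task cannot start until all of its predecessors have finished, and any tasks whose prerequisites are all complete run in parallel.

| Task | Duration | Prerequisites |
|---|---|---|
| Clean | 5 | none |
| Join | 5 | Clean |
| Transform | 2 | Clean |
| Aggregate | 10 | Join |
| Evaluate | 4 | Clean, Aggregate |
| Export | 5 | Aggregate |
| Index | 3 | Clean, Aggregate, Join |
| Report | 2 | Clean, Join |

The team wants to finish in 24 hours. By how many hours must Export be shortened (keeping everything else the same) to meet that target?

1

Current finish: 25 hours; target: 24.
Export is on every critical path, so each hour cut from Export cuts the finish by one (this holds down to a finish of 24).
Need 25 − 24 = 1 hour off Export → Export becomes 4 hours, finish becomes 24.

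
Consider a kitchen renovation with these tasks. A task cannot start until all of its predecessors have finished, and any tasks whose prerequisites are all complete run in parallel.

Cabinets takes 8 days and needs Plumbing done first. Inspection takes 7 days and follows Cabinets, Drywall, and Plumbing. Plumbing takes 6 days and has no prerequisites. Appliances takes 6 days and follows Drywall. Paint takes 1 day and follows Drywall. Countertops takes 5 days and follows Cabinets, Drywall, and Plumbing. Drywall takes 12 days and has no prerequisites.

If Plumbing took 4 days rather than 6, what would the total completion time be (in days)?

19

As given, the longest chain is Plumbing→Cabinets→Inspection = 6+8+7 = 21, so the finish is 21 days.
Plumbing is on the critical path; changing it to 4 makes that path 19 days.
No other chain overtakes it, so the finish is 19 days.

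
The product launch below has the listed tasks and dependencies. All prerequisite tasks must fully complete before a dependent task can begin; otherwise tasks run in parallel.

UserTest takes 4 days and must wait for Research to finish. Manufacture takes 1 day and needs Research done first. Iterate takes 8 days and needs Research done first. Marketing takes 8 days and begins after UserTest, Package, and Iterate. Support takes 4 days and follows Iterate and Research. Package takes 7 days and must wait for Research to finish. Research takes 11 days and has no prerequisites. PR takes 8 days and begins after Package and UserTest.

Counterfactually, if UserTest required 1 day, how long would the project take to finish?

27

Baseline: Research→Iterate→Marketing = 11+8+8 = 27 → 27 days.
The longest path through UserTest is only 23 days, so UserTest has float 4.
No other chain overtakes it, so the finish is 27 days.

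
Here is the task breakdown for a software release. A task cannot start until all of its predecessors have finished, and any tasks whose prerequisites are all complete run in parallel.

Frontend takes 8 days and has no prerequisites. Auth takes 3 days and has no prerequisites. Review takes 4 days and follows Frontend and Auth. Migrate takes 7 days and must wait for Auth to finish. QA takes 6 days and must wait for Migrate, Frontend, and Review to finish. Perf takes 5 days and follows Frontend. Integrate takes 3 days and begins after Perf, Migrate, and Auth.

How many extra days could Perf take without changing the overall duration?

2

Critical path: Frontend→Review→QA = 8+4+6 = 18, so the finish is 18 days.
Longest path through Perf: 16 days (earliest finish 13, latest finish 15).
So Perf can slip 15 − 13 = 2 days.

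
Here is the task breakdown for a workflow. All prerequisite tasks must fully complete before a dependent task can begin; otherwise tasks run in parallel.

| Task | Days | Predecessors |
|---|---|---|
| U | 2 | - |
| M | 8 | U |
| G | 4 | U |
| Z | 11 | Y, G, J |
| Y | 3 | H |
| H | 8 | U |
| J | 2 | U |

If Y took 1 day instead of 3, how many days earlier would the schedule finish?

Baseline: U→H→Y→Z = 2+8+3+11 = 24 → 24 days.
Y is on the critical path; changing it to 1 makes that path 22 days.
The critical path is still U→H→Y→Z; finish is now 22 days.
Change in finish: 22 − 24 = -2 days.

2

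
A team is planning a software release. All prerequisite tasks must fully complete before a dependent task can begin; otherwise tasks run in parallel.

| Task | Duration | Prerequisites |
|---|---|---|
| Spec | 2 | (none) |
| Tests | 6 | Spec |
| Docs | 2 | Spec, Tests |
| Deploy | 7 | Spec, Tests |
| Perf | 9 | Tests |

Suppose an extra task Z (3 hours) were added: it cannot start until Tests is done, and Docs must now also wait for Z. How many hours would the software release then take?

Originally the software release takes 17 hours.
With Z inserted, Docs now waits for max(Spec, Tests, Z).
New critical path: Spec→Tests→Perf = 2+6+9 = 17 ⇒ 17 hours.

17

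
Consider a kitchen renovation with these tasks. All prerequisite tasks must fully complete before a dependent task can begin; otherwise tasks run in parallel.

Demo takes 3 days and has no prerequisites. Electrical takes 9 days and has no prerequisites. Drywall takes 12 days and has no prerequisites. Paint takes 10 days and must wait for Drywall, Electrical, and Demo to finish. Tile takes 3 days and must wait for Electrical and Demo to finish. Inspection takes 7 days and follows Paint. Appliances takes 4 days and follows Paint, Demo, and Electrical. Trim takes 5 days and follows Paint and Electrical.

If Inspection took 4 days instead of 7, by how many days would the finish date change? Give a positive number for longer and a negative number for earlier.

-2

Critical path before the change: Drywall→Paint→Inspection = 12+10+7 = 29 giving 29 days.
Since Inspection is critical, the -3 change carries straight to that chain (now 26 days).
The binding chain switches to Drywall→Paint→Trim = 12+10+5 = 27; finish 27 days.
Change in finish: 27 − 29 = -2 days.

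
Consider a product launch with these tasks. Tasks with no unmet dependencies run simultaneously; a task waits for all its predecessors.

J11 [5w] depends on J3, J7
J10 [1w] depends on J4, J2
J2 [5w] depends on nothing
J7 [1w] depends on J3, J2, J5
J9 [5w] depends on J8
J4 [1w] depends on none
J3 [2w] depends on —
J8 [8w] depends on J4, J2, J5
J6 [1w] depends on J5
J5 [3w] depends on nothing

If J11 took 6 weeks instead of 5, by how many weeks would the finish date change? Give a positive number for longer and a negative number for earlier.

0

As given, the longest chain is J2→J8→J9 = 5+8+5 = 18, so the finish is 18 weeks.
J11 is off the critical path — its longest chain is 11 weeks, giving 7 of slack.
That remains the longest chain; total 18 weeks.
Change in finish: 18 − 18 = +0 weeks.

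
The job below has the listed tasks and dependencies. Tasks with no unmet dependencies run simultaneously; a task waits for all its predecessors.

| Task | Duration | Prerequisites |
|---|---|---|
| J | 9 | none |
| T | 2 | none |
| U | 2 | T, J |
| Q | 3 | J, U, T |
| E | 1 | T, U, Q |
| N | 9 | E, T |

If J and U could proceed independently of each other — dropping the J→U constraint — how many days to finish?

With the dependency in place, J→U→Q→E→N = 9+2+3+1+9 = 24 sets the finish at 24 days.
Without J→U, U's earliest start moves from 9 to 2.
The longest chain is now J→Q→E→N = 9+3+1+9 = 22, so the job takes 22 days.

22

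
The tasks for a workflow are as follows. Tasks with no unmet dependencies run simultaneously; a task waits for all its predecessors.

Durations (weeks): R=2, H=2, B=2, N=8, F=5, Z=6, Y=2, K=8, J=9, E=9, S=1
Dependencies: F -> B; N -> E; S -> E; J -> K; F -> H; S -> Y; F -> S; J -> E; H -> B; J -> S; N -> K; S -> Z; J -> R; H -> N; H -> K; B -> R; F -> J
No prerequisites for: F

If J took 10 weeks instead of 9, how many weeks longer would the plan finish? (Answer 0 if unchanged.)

Critical path before the change: F→J→S→E = 5+9+1+9 = 24 giving 24 weeks.
J lies on that path, so at 10 weeks the path becomes 25 weeks.
The critical path is still F→J→S→E; finish is now 25 weeks.
Change in finish: 25 − 24 = +1 weeks.

1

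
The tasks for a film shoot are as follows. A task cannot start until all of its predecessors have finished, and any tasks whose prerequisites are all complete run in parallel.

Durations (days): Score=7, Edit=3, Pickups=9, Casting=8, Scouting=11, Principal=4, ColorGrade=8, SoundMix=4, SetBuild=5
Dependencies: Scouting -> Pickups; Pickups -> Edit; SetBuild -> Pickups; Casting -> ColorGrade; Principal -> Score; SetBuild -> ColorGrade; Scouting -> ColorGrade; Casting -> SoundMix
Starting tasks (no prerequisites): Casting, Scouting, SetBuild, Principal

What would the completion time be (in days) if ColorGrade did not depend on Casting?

23

Original critical path: Scouting→Pickups→Edit = 11+9+3 = 23 ⇒ 23 days.
Dropping Casting→ColorGrade doesn't change ColorGrade's earliest start (11); another predecessor still binds.
New critical path: Scouting→Pickups→Edit = 11+9+3 = 23 ⇒ 23 days.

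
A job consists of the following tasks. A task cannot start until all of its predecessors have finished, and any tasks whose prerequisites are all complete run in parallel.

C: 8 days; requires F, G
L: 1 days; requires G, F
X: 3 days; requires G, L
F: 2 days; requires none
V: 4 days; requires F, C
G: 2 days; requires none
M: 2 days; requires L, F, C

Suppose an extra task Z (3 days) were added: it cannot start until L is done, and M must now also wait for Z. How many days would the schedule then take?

14

Originally the schedule takes 14 days.
With Z inserted, M now waits for max(L, F, C, Z).
New critical path: F→C→V = 2+8+4 = 14 ⇒ 14 days.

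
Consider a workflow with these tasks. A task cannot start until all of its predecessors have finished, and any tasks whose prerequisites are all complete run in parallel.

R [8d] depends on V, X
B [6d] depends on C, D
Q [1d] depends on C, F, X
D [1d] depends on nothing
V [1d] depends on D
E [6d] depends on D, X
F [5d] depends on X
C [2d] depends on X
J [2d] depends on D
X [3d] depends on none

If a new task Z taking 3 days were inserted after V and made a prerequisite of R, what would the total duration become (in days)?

Originally the schedule takes 11 days.
With Z inserted, R now waits for max(V, X, Z).
New critical path: D→V→Z→R = 1+1+3+8 = 13 ⇒ 13 days.

13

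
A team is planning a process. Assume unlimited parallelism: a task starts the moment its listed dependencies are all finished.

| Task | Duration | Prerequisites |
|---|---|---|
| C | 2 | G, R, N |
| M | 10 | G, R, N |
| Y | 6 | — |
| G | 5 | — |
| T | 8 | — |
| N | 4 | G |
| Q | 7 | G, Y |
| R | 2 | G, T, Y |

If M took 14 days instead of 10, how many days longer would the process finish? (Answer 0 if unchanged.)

4

The binding path is T→R→M = 8+2+10 = 20; finish at 20 days.
M is on the critical path; changing it to 14 makes that path 24 days.
No other chain overtakes it, so the finish is 24 days.
Change in finish: 24 − 20 = +4 days.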